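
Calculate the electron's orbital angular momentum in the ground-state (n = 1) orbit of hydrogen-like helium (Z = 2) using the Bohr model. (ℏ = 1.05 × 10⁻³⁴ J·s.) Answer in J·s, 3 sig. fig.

1.05 × 10⁻³⁴ J·s

L_n = nℏ = 1 × 1.05 × 10⁻³⁴ = 1.05 × 10⁻³⁴ J·s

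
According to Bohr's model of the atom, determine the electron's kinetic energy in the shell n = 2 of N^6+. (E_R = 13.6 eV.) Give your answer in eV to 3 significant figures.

For a Coulomb orbit the virial theorem gives K = −E_n.
E_n = −E_R·Z²/n², so K = E_R·Z²/n² = 13.6 × 7²/2² = 167 eV

167 eV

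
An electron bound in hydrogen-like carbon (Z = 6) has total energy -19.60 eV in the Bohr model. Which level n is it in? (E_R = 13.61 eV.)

5

E_n = −E_R Z²/n² ⇒ n² = E_R Z²/(−E_n) = 13.61 × 6² / 19.60 ≈ 25.00
n = 5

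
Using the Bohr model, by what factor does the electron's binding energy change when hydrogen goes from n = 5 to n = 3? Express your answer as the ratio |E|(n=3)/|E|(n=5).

|E| ∝ Z^2 · n^-2; with Z fixed, |E| ∝ n^-2.
|E|(n=3)/|E|(n=5) = (3/5)^-2 = 25/9

25/9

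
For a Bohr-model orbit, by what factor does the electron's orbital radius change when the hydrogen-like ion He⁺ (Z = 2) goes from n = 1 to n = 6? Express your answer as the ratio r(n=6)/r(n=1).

36

r ∝ Z^-1 · n^2; with Z fixed, r ∝ n^2.
r(n=6)/r(n=1) = (6/1)^2 = 36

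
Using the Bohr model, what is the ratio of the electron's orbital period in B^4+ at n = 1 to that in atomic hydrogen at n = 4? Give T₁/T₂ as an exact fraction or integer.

1/1600

T ∝ Z^-2 · n^3
T₁/T₂ = (5/1)^-2 · (1/4)^3 = 1/1600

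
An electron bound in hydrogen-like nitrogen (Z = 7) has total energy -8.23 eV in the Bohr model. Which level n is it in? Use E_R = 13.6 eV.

9

E_n = −E_R Z²/n² ⇒ n² = E_R Z²/(−E_n) = 13.6 × 7² / 8.23 ≈ 80.97
n = 9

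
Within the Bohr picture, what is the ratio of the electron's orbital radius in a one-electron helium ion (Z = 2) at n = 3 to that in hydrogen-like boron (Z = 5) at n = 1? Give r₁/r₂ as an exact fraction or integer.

45/2

r ∝ Z^-1 · n^2
r₁/r₂ = (2/5)^-1 · (3/1)^2 = 45/2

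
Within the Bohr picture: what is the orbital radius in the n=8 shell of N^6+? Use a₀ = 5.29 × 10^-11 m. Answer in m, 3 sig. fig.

4.84 × 10^-10 m

r_n = n²a₀/Z = 8² × 5.29 × 10^-11 / 7
    = 64 × 5.29 × 10^-11 / 7 = 4.84 × 10^-10 m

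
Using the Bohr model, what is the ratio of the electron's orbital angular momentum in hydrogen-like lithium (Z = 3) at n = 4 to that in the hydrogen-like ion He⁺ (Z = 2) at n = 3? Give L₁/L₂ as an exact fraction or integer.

4/3

L = nℏ is independent of Z.
L₁/L₂ = n₁/n₂ = 4/3 = 4/3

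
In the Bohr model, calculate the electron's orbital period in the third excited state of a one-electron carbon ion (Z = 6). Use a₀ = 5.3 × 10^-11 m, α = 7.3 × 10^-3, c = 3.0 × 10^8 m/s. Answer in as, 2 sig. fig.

r = n²a₀/Z = 4²·5.3 × 10^-11/6 = 1.4 × 10^-10 m
v = Zαc/n = 6·0.0073·3.0 × 10^8/4 = 3.3 × 10^6 m/s
T = 2πr/v = 2.7 × 10^-16 s = 270 as

270 as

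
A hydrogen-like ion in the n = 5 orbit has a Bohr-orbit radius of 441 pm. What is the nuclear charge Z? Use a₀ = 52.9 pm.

r_n = n²a₀/Z ⇒ Z = n²a₀/r = 5² × 52.9 / 441 ≈ 3.00
Z = 3

3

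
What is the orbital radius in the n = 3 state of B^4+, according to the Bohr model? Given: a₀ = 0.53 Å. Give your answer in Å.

0.95 Å

r_n = n²a₀/Z = 3² × 0.53 / 5
    = 9 × 0.53 / 5 = 0.95 Å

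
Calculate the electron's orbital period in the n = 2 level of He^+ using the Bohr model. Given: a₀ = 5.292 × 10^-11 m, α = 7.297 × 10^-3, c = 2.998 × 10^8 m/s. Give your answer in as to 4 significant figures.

r = n²a₀/Z = 2²·5.292 × 10^-11/2 = 1.058 × 10^-10 m
v = Zαc/n = 2·0.007297·2.998 × 10^8/2 = 2.188 × 10^6 m/s
T = 2πr/v = 3.040 × 10^-16 s = 304.0 as

304.0 as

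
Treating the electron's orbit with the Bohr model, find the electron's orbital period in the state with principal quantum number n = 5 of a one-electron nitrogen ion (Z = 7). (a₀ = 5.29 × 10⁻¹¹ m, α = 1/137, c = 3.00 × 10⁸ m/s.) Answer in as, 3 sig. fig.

r = n²a₀/Z = 5²·5.29 × 10⁻¹¹/7 = 1.89 × 10⁻¹⁰ m
v = Zαc/n = 7·0.00730·3.00 × 10⁸/5 = 3.07 × 10⁶ m/s
T = 2πr/v = 3.87 × 10⁻¹⁶ s = 387 as

387 as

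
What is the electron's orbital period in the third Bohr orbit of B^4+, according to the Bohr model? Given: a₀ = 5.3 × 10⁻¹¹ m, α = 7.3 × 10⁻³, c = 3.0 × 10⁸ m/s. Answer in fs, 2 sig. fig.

r = n²a₀/Z = 3²·5.3 × 10⁻¹¹/5 = 9.5 × 10⁻¹¹ m
v = Zαc/n = 5·0.0073·3.0 × 10⁸/3 = 3.6 × 10⁶ m/s
T = 2πr/v = 1.6 × 10⁻¹⁶ s = 0.16 fs

0.16 fs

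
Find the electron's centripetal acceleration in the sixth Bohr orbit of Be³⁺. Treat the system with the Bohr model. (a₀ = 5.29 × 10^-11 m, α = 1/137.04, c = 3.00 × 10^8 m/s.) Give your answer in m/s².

r = n²a₀/Z = 4.76 × 10^-10 m, v = Zαc/n = 1.46 × 10^6 m/s
a = v²/r = (1.46 × 10^6)² / 4.76 × 10^-10 = 4.47 × 10^21 m/s²

4.47 × 10^21 m/s²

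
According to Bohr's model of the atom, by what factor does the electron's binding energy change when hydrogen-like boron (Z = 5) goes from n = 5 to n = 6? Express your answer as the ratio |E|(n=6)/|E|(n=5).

25/36

|E| ∝ Z^2 · n^-2; with Z fixed, |E| ∝ n^-2.
|E|(n=6)/|E|(n=5) = (6/5)^-2 = 25/36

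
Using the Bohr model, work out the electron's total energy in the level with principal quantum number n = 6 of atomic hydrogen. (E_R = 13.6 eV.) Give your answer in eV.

E_n = −E_R·Z²/n² = −13.6 × 1²/6² = -0.378 eV

-0.378 eV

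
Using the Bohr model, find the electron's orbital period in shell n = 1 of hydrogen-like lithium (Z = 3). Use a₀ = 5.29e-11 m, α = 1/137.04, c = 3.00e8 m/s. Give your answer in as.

r = n²a₀/Z = 1²·5.29e-11/3 = 1.76e-11 m
v = Zαc/n = 3·0.00730·3.00e8/1 = 6.57e6 m/s
T = 2πr/v = 1.69e-17 s = 16.9 as

16.9 as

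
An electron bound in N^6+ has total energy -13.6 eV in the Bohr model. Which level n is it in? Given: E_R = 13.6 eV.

7

E_n = −E_R Z²/n² ⇒ n² = E_R Z²/(−E_n) = 13.6 × 7² / 13.6 ≈ 49.00
n = 7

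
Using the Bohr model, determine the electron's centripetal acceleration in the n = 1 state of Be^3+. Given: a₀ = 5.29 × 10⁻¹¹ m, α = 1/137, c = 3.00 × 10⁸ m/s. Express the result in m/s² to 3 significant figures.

5.80 × 10²⁴ m/s²

r = n²a₀/Z = 1.32 × 10⁻¹¹ m, v = Zαc/n = 8.76 × 10⁶ m/s
a = v²/r = (8.76 × 10⁶)² / 1.32 × 10⁻¹¹ = 5.80 × 10²⁴ m/s²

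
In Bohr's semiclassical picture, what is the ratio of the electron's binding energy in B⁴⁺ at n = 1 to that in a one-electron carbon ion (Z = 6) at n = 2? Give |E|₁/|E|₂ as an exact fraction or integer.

25/9

|E| ∝ Z^2 · n^-2
|E|₁/|E|₂ = (5/6)^2 · (1/2)^-2 = 25/9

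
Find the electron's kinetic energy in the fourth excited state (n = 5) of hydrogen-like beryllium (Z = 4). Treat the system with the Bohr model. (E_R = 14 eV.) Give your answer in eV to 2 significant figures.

For a Coulomb orbit the virial theorem gives K = −E_n.
E_n = −E_R·Z²/n², so K = E_R·Z²/n² = 14 × 4²/5² = 9.0 eV

9.0 eV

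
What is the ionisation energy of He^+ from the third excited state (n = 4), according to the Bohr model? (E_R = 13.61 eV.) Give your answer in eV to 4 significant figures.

3.402 eV

E_n = −E_R·Z²/n² = −13.61 × 2²/4² eV = -3.402 eV
Ionisation energy = −E_n = 3.402 eV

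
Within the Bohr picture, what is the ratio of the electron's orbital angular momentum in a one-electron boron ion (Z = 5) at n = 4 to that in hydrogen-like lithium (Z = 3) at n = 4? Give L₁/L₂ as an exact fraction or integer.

1

L = nℏ is independent of Z.
L₁/L₂ = n₁/n₂ = 4/4 = 1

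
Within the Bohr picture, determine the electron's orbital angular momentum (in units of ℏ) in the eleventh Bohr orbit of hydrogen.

L_n = nℏ, so L/ℏ = n = 11.

11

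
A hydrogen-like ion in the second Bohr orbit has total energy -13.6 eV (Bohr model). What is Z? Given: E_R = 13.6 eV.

2

E_n = −E_R Z²/n² ⇒ Z² = −E_n n²/E_R = 13.6 × 2² / 13.6 ≈ 4.00
Z = 2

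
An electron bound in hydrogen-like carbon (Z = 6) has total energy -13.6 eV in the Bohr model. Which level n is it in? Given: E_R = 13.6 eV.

6

E_n = −E_R Z²/n² ⇒ n² = E_R Z²/(−E_n) = 13.6 × 6² / 13.6 ≈ 36.00
n = 6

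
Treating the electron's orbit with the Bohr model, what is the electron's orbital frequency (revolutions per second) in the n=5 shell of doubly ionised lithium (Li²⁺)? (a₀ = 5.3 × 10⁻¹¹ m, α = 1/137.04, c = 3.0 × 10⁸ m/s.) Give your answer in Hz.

r = n²a₀/Z = 4.4 × 10⁻¹⁰ m, v = Zαc/n = 1.3 × 10⁶ m/s
f = v/(2πr) = 4.7 × 10¹⁴ Hz

4.7 × 10¹⁴ Hz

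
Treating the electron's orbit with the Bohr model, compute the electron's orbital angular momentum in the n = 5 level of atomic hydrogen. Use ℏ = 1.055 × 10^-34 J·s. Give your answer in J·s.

5.275 × 10^-34 J·s

L_n = nℏ = 5 × 1.055 × 10^-34 = 5.275 × 10^-34 J·s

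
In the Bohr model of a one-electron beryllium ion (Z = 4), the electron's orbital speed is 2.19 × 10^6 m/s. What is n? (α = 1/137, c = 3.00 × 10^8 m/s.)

4

v_n = Zαc/n ⇒ n = Zαc/v = 4 × 0.00730 × 3.00 × 10^8 / 2.19 × 10^6 ≈ 4.00
n = 4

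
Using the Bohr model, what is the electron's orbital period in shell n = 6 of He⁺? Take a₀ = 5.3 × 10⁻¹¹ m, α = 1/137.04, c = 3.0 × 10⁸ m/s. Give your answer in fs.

8.2 fs

r = n²a₀/Z = 6²·5.3 × 10⁻¹¹/2 = 9.5 × 10⁻¹⁰ m
v = Zαc/n = 2·0.0073·3.0 × 10⁸/6 = 7.3 × 10⁵ m/s
T = 2πr/v = 8.2 × 10⁻¹⁵ s = 8.2 fs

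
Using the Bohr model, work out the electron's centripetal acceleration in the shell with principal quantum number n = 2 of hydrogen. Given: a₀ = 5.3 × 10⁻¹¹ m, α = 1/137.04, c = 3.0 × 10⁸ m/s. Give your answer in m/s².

5.7 × 10²¹ m/s²

r = n²a₀/Z = 2.1 × 10⁻¹⁰ m, v = Zαc/n = 1.1 × 10⁶ m/s
a = v²/r = (1.1 × 10⁶)² / 2.1 × 10⁻¹⁰ = 5.7 × 10²¹ m/s²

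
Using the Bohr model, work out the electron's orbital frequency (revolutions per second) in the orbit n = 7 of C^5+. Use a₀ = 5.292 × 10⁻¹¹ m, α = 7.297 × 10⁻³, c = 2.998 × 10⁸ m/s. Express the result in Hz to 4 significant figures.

r = n²a₀/Z = 4.322 × 10⁻¹⁰ m, v = Zαc/n = 1.875 × 10⁶ m/s
f = v/(2πr) = 6.905 × 10¹⁴ Hz

6.905 × 10¹⁴ Hz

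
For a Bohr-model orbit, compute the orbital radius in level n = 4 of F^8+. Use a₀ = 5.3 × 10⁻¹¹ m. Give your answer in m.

r_n = n²a₀/Z = 4² × 5.3 × 10⁻¹¹ / 9
    = 16 × 5.3 × 10⁻¹¹ / 9 = 9.4 × 10⁻¹¹ m

9.4 × 10⁻¹¹ m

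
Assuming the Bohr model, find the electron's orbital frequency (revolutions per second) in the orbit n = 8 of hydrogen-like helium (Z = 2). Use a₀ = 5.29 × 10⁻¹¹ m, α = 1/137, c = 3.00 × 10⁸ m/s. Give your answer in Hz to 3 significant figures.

r = n²a₀/Z = 1.69 × 10⁻⁹ m, v = Zαc/n = 5.47 × 10⁵ m/s
f = v/(2πr) = 5.15 × 10¹³ Hz

5.15 × 10¹³ Hz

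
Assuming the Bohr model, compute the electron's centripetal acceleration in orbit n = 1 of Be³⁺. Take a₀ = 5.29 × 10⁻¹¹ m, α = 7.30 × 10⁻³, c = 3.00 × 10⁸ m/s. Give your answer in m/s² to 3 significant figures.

5.80 × 10²⁴ m/s²

r = n²a₀/Z = 1.32 × 10⁻¹¹ m, v = Zαc/n = 8.76 × 10⁶ m/s
a = v²/r = (8.76 × 10⁶)² / 1.32 × 10⁻¹¹ = 5.80 × 10²⁴ m/s²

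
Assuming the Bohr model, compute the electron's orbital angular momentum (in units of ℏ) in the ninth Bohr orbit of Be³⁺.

L_n = nℏ, so L/ℏ = n = 9.

9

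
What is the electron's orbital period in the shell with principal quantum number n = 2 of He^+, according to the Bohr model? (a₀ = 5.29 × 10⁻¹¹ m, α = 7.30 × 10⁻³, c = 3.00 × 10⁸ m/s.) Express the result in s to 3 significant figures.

r = n²a₀/Z = 2²·5.29 × 10⁻¹¹/2 = 1.06 × 10⁻¹⁰ m
v = Zαc/n = 2·0.00730·3.00 × 10⁸/2 = 2.19 × 10⁶ m/s
T = 2πr/v = 3.04 × 10⁻¹⁶ s

3.04 × 10⁻¹⁶ s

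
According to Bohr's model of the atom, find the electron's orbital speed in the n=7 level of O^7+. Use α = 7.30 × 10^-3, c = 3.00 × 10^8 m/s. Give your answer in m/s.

2.50 × 10^6 m/s

v_n = Zαc/n = 8 × 0.00730 × 3.00 × 10^8 / 7
    = 2.50 × 10^6 m/s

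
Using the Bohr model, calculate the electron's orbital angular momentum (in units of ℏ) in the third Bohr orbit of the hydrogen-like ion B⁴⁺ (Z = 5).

3

L_n = nℏ, so L/ℏ = n = 3.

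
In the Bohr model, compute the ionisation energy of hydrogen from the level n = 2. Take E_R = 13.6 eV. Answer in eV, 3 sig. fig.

3.40 eV

E_n = −E_R·Z²/n² = −13.6 × 1²/2² eV = -3.40 eV
Ionisation energy = −E_n = 3.40 eV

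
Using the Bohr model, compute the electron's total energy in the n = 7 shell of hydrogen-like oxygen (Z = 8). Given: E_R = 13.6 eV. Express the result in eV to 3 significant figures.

-17.8 eV

E_n = −E_R·Z²/n² = −13.6 × 8²/7² = -17.8 eV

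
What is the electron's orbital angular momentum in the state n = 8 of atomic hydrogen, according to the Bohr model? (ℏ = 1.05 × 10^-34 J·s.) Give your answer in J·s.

8.40 × 10^-34 J·s

L_n = nℏ = 8 × 1.05 × 10^-34 = 8.40 × 10^-34 J·s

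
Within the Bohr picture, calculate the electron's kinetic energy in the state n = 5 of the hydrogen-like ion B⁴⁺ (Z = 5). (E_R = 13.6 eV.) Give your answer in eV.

For a Coulomb orbit the virial theorem gives K = −E_n.
E_n = −E_R·Z²/n², so K = E_R·Z²/n² = 13.6 × 5²/5² = 13.6 eV

13.6 eV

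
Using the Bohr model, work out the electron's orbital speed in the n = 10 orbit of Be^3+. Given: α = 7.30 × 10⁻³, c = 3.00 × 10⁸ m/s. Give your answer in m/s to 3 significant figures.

v_n = Zαc/n = 4 × 0.00730 × 3.00 × 10⁸ / 10
    = 8.76 × 10⁵ m/s

8.76 × 10⁵ m/s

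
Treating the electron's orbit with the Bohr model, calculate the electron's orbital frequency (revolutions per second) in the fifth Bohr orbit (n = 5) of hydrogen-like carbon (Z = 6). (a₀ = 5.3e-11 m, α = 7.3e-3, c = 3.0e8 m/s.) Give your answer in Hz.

1.9e15 Hz

r = n²a₀/Z = 2.2e-10 m, v = Zαc/n = 2.6e6 m/s
f = v/(2πr) = 1.9e15 Hz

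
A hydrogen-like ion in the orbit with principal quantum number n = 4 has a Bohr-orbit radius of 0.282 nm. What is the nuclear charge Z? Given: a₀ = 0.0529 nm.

r_n = n²a₀/Z ⇒ Z = n²a₀/r = 4² × 0.0529 / 0.282 ≈ 3.00
Z = 3

3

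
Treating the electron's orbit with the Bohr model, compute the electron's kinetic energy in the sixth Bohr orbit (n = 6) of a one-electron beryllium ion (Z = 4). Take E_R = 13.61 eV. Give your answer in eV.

6.049 eV

For a Coulomb orbit the virial theorem gives K = −E_n.
E_n = −E_R·Z²/n², so K = E_R·Z²/n² = 13.61 × 4²/6² = 6.049 eV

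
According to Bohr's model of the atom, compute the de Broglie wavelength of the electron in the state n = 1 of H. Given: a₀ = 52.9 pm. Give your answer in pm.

332 pm

The Bohr quantisation condition is nλ = 2πr_n.
r_n = n²a₀/Z = 52.9 pm
λ = 2πr_n/n = 2π·52.9/1 = 332 pm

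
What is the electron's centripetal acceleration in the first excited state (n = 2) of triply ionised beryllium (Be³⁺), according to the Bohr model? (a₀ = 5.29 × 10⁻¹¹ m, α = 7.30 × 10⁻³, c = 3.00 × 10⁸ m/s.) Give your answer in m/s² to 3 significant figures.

3.63 × 10²³ m/s²

r = n²a₀/Z = 5.29 × 10⁻¹¹ m, v = Zαc/n = 4.38 × 10⁶ m/s
a = v²/r = (4.38 × 10⁶)² / 5.29 × 10⁻¹¹ = 3.63 × 10²³ m/s²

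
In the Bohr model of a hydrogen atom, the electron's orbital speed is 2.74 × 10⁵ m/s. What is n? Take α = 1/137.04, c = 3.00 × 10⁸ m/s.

8

v_n = Zαc/n ⇒ n = Zαc/v = 1 × 0.00730 × 3.00 × 10⁸ / 2.74 × 10⁵ ≈ 7.99
n = 8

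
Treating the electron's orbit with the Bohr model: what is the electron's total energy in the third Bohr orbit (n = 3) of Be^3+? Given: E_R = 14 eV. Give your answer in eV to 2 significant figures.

-25 eV

E_n = −E_R·Z²/n² = −14 × 4²/3² = -25 eV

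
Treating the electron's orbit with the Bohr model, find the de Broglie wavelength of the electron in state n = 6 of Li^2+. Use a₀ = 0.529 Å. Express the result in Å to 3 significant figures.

The Bohr quantisation condition is nλ = 2πr_n.
r_n = n²a₀/Z = 6.35 Å
λ = 2πr_n/n = 2π·6.35/6 = 6.65 Å

6.65 Å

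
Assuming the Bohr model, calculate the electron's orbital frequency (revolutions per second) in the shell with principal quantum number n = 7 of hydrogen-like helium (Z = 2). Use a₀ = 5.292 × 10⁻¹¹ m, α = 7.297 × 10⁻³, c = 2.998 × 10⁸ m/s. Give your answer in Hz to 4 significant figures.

7.673 × 10¹³ Hz

r = n²a₀/Z = 1.297 × 10⁻⁹ m, v = Zαc/n = 6.250 × 10⁵ m/s
f = v/(2πr) = 7.673 × 10¹³ Hz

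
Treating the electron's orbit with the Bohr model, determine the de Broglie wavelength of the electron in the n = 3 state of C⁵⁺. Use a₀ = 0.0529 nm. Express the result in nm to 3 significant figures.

0.166 nm

The Bohr quantisation condition is nλ = 2πr_n.
r_n = n²a₀/Z = 0.0794 nm
λ = 2πr_n/n = 2π·0.0794/3 = 0.166 nm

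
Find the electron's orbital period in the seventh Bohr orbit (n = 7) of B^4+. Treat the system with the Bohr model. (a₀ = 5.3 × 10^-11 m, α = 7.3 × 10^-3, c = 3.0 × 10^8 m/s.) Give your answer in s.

r = n²a₀/Z = 7²·5.3 × 10^-11/5 = 5.2 × 10^-10 m
v = Zαc/n = 5·0.0073·3.0 × 10^8/7 = 1.6 × 10^6 m/s
T = 2πr/v = 2.1 × 10^-15 s

2.1 × 10^-15 s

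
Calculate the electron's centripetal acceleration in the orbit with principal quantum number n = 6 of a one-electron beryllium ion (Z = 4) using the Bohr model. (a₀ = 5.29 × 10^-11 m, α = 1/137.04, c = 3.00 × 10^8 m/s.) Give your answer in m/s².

r = n²a₀/Z = 4.76 × 10^-10 m, v = Zαc/n = 1.46 × 10^6 m/s
a = v²/r = (1.46 × 10^6)² / 4.76 × 10^-10 = 4.47 × 10^21 m/s²

4.47 × 10^21 m/s²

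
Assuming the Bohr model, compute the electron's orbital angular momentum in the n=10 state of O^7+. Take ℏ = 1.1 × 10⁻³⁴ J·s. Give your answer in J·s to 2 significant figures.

1.1 × 10⁻³³ J·s

L_n = nℏ = 10 × 1.1 × 10⁻³⁴ = 1.1 × 10⁻³³ J·s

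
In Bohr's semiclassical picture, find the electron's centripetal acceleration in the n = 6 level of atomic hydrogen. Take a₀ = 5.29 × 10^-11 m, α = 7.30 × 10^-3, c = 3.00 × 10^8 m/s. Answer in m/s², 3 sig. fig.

7.00 × 10^19 m/s²

r = n²a₀/Z = 1.90 × 10^-9 m, v = Zαc/n = 3.65 × 10^5 m/s
a = v²/r = (3.65 × 10^5)² / 1.90 × 10^-9 = 7.00 × 10^19 m/s²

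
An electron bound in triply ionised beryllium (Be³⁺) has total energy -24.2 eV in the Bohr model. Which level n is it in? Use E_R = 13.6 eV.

E_n = −E_R Z²/n² ⇒ n² = E_R Z²/(−E_n) = 13.6 × 4² / 24.2 ≈ 8.99
n = 3

3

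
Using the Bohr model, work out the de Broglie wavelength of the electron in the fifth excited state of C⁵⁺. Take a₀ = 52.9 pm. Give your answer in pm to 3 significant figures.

The Bohr quantisation condition is nλ = 2πr_n.
r_n = n²a₀/Z = 317 pm
λ = 2πr_n/n = 2π·317/6 = 332 pm

332 pm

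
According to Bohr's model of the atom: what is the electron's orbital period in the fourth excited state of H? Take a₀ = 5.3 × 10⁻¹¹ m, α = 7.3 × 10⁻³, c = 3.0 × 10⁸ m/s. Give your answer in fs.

19 fs

r = n²a₀/Z = 5²·5.3 × 10⁻¹¹/1 = 1.3 × 10⁻⁹ m
v = Zαc/n = 1·0.0073·3.0 × 10⁸/5 = 4.4 × 10⁵ m/s
T = 2πr/v = 1.9 × 10⁻¹⁴ s = 19 fs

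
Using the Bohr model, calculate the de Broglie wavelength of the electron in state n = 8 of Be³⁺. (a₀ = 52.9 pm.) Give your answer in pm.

The Bohr quantisation condition is nλ = 2πr_n.
r_n = n²a₀/Z = 846 pm
λ = 2πr_n/n = 2π·846/8 = 665 pm

665 pm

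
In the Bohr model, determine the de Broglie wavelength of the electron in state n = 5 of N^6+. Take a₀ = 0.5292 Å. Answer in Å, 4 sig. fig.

The Bohr quantisation condition is nλ = 2πr_n.
r_n = n²a₀/Z = 1.890 Å
λ = 2πr_n/n = 2π·1.890/5 = 2.375 Å

2.375 Å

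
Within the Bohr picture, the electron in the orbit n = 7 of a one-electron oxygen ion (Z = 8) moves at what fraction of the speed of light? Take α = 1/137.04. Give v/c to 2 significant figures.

0.0083

v_n = Zαc/n, so v/c = Zα/n = 8 × 0.0073 / 7 = 0.0083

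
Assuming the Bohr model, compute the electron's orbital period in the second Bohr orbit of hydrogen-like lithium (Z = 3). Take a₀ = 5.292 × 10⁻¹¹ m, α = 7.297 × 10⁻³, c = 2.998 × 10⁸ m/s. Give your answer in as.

r = n²a₀/Z = 2²·5.292 × 10⁻¹¹/3 = 7.056 × 10⁻¹¹ m
v = Zαc/n = 3·0.007297·2.998 × 10⁸/2 = 3.281 × 10⁶ m/s
T = 2πr/v = 1.351 × 10⁻¹⁶ s = 135.1 as

135.1 as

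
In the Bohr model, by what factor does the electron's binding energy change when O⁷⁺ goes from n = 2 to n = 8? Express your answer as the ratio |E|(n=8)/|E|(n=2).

|E| ∝ Z^2 · n^-2; with Z fixed, |E| ∝ n^-2.
|E|(n=8)/|E|(n=2) = (8/2)^-2 = 1/16

1/16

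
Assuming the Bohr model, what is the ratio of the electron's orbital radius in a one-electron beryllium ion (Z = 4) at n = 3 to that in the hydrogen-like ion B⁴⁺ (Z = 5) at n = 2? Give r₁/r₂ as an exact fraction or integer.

45/16

r ∝ Z^-1 · n^2
r₁/r₂ = (4/5)^-1 · (3/2)^2 = 45/16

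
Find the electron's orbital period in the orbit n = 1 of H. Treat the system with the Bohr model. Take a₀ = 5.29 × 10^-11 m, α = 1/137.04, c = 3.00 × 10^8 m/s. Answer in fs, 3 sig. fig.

r = n²a₀/Z = 1²·5.29 × 10^-11/1 = 5.29 × 10^-11 m
v = Zαc/n = 1·0.00730·3.00 × 10^8/1 = 2.19 × 10^6 m/s
T = 2πr/v = 1.52 × 10^-16 s = 0.152 fs

0.152 fs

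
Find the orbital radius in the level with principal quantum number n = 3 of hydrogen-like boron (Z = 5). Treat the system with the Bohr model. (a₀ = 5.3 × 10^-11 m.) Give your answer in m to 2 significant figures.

9.5 × 10^-11 m

r_n = n²a₀/Z = 3² × 5.3 × 10^-11 / 5
    = 9 × 5.3 × 10^-11 / 5 = 9.5 × 10^-11 m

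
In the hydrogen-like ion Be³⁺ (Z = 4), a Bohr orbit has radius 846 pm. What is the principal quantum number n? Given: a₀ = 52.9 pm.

r_n = n²a₀/Z ⇒ n² = rZ/a₀ = 846 × 4 / 52.9 ≈ 63.97
n = 8

8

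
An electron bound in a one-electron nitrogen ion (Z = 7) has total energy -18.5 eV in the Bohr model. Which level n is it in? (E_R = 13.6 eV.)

6

E_n = −E_R Z²/n² ⇒ n² = E_R Z²/(−E_n) = 13.6 × 7² / 18.5 ≈ 36.02
n = 6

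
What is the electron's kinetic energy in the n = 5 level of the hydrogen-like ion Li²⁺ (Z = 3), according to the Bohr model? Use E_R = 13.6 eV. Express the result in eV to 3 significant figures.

For a Coulomb orbit the virial theorem gives K = −E_n.
E_n = −E_R·Z²/n², so K = E_R·Z²/n² = 13.6 × 3²/5² = 4.90 eV

4.90 eV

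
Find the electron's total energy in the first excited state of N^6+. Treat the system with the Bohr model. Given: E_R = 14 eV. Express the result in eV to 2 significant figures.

E_n = −E_R·Z²/n² = −14 × 7²/2² = -170 eV

-170 eV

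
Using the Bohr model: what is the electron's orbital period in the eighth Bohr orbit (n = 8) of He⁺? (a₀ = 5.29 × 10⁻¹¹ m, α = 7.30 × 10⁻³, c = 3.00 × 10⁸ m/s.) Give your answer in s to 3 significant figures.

1.94 × 10⁻¹⁴ s

r = n²a₀/Z = 8²·5.29 × 10⁻¹¹/2 = 1.69 × 10⁻⁹ m
v = Zαc/n = 2·0.00730·3.00 × 10⁸/8 = 5.47 × 10⁵ m/s
T = 2πr/v = 1.94 × 10⁻¹⁴ s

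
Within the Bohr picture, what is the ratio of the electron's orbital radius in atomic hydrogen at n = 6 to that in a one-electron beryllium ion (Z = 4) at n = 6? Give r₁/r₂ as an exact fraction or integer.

4

r ∝ Z^-1 · n^2
r₁/r₂ = (1/4)^-1 · (6/6)^2 = 4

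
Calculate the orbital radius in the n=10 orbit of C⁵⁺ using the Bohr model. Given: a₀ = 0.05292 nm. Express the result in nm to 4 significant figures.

r_n = n²a₀/Z = 10² × 0.05292 / 6
    = 100 × 0.05292 / 6 = 0.8820 nm

0.8820 nm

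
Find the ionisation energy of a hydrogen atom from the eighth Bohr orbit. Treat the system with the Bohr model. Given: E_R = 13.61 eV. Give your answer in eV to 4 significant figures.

0.2127 eV

E_n = −E_R·Z²/n² = −13.61 × 1²/8² eV = -0.2127 eV
Ionisation energy = −E_n = 0.2127 eV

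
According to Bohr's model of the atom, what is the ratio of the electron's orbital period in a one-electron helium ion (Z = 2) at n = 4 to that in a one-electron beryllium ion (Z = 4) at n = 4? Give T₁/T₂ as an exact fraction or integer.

4

T ∝ Z^-2 · n^3
T₁/T₂ = (2/4)^-2 · (4/4)^3 = 4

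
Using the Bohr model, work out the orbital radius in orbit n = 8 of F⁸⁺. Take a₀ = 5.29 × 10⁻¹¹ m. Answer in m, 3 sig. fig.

r_n = n²a₀/Z = 8² × 5.29 × 10⁻¹¹ / 9
    = 64 × 5.29 × 10⁻¹¹ / 9 = 3.76 × 10⁻¹⁰ m

3.76 × 10⁻¹⁰ m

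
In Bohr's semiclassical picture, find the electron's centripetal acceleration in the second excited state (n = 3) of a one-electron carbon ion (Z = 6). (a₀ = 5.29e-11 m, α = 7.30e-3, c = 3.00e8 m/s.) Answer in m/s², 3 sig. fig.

2.42e23 m/s²

r = n²a₀/Z = 7.94e-11 m, v = Zαc/n = 4.38e6 m/s
a = v²/r = (4.38e6)² / 7.94e-11 = 2.42e23 m/s²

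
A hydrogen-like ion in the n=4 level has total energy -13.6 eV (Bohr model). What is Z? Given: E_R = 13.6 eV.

4

E_n = −E_R Z²/n² ⇒ Z² = −E_n n²/E_R = 13.6 × 4² / 13.6 ≈ 16.00
Z = 4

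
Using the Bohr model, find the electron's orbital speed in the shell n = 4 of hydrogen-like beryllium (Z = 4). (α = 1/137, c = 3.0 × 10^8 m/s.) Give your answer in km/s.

v_n = Zαc/n = 4 × 0.0073 × 3.0 × 10^8 / 4
    = 2200 km/s

2200 km/s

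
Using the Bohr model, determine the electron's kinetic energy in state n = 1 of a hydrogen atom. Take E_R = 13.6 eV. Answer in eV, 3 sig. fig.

For a Coulomb orbit the virial theorem gives K = −E_n.
E_n = −E_R·Z²/n², so K = E_R·Z²/n² = 13.6 × 1²/1² = 13.6 eV

13.6 eV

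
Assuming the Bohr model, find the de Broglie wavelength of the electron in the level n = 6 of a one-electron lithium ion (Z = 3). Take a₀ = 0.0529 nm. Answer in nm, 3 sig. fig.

The Bohr quantisation condition is nλ = 2πr_n.
r_n = n²a₀/Z = 0.635 nm
λ = 2πr_n/n = 2π·0.635/6 = 0.665 nm

0.665 nm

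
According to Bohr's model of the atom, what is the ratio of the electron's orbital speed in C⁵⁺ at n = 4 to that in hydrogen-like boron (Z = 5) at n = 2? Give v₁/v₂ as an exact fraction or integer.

v ∝ Z^1 · n^-1
v₁/v₂ = (6/5)^1 · (4/2)^-1 = 3/5

3/5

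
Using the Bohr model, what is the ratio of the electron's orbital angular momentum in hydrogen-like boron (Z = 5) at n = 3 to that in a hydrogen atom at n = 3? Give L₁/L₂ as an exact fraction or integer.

1

L = nℏ is independent of Z.
L₁/L₂ = n₁/n₂ = 3/3 = 1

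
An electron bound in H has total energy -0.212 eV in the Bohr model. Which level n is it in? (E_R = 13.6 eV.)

E_n = −E_R Z²/n² ⇒ n² = E_R Z²/(−E_n) = 13.6 × 1² / 0.212 ≈ 64.15
n = 8

8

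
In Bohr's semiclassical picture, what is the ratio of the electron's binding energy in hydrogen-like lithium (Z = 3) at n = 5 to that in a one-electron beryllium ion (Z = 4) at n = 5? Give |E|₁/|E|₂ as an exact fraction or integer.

|E| ∝ Z^2 · n^-2
|E|₁/|E|₂ = (3/4)^2 · (5/5)^-2 = 9/16

9/16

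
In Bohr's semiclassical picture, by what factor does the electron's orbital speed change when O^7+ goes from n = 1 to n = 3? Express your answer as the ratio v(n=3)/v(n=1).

v ∝ Z^1 · n^-1; with Z fixed, v ∝ n^-1.
v(n=3)/v(n=1) = (3/1)^-1 = 1/3

1/3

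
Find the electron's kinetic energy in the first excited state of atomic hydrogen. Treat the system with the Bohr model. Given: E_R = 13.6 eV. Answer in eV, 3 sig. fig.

3.40 eV

For a Coulomb orbit the virial theorem gives K = −E_n.
E_n = −E_R·Z²/n², so K = E_R·Z²/n² = 13.6 × 1²/2² = 3.40 eV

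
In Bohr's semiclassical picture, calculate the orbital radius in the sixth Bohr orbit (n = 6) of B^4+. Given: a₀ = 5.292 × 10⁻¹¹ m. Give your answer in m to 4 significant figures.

r_n = n²a₀/Z = 6² × 5.292 × 10⁻¹¹ / 5
    = 36 × 5.292 × 10⁻¹¹ / 5 = 3.810 × 10⁻¹⁰ m

3.810 × 10⁻¹⁰ m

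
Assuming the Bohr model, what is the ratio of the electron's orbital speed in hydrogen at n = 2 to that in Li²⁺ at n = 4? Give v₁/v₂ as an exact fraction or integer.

2/3

v ∝ Z^1 · n^-1
v₁/v₂ = (1/3)^1 · (2/4)^-1 = 2/3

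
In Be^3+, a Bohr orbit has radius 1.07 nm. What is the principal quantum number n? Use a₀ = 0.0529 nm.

r_n = n²a₀/Z ⇒ n² = rZ/a₀ = 1.07 × 4 / 0.0529 ≈ 80.91
n = 9

9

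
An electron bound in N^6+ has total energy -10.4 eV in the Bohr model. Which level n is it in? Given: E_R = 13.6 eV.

E_n = −E_R Z²/n² ⇒ n² = E_R Z²/(−E_n) = 13.6 × 7² / 10.4 ≈ 64.08
n = 8

8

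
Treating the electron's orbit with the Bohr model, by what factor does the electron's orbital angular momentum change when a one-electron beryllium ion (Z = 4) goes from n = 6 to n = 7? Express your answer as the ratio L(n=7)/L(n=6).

L = nℏ depends only on n, so L ∝ n.
L(n=7)/L(n=6) = (7/6)^1 = 7/6

7/6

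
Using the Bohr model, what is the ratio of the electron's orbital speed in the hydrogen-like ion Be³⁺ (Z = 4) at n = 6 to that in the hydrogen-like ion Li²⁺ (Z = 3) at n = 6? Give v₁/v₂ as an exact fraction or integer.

v ∝ Z^1 · n^-1
v₁/v₂ = (4/3)^1 · (6/6)^-1 = 4/3

4/3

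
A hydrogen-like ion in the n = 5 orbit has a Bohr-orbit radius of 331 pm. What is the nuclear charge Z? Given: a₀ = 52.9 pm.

4

r_n = n²a₀/Z ⇒ Z = n²a₀/r = 5² × 52.9 / 331 ≈ 4.00
Z = 4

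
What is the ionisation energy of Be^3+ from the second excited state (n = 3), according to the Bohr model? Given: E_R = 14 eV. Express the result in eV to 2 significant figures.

25 eV

E_n = −E_R·Z²/n² = −14 × 4²/3² eV = -25 eV
Ionisation energy = −E_n = 25 eV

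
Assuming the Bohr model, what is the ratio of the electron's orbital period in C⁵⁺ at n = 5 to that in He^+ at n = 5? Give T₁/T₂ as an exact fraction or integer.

T ∝ Z^-2 · n^3
T₁/T₂ = (6/2)^-2 · (5/5)^3 = 1/9

1/9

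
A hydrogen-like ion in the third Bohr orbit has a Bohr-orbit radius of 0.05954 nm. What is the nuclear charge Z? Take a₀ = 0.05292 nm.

r_n = n²a₀/Z ⇒ Z = n²a₀/r = 3² × 0.05292 / 0.05954 ≈ 8.00
Z = 8

8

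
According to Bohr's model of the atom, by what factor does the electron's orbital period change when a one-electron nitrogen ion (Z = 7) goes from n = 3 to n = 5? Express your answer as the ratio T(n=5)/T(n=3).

125/27

T ∝ Z^-2 · n^3; with Z fixed, T ∝ n^3.
T(n=5)/T(n=3) = (5/3)^3 = 125/27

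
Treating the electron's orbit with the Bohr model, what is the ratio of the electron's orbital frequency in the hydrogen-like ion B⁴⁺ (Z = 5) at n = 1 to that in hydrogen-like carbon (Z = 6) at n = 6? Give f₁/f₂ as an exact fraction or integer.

f ∝ Z^2 · n^-3
f₁/f₂ = (5/6)^2 · (1/6)^-3 = 150

150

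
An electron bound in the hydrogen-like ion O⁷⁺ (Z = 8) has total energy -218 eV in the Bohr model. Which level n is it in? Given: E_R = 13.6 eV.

2

E_n = −E_R Z²/n² ⇒ n² = E_R Z²/(−E_n) = 13.6 × 8² / 218 ≈ 3.99
n = 2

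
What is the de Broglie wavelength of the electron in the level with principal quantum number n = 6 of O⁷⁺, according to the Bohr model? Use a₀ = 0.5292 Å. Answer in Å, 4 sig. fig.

The Bohr quantisation condition is nλ = 2πr_n.
r_n = n²a₀/Z = 2.381 Å
λ = 2πr_n/n = 2π·2.381/6 = 2.494 Å

2.494 Å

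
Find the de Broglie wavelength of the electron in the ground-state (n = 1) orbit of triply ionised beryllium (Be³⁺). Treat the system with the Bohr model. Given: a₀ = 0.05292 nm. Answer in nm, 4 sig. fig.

0.08313 nm

The Bohr quantisation condition is nλ = 2πr_n.
r_n = n²a₀/Z = 0.01323 nm
λ = 2πr_n/n = 2π·0.01323/1 = 0.08313 nm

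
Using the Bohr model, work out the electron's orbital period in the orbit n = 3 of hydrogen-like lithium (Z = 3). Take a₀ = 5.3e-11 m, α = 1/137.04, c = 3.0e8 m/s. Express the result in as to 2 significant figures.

460 as

r = n²a₀/Z = 3²·5.3e-11/3 = 1.6e-10 m
v = Zαc/n = 3·0.0073·3.0e8/3 = 2.2e6 m/s
T = 2πr/v = 4.6e-16 s = 460 as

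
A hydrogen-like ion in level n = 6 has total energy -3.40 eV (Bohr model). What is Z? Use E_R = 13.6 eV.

E_n = −E_R Z²/n² ⇒ Z² = −E_n n²/E_R = 3.40 × 6² / 13.6 ≈ 9.00
Z = 3

3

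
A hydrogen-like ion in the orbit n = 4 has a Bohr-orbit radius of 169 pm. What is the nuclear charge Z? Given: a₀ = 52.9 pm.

r_n = n²a₀/Z ⇒ Z = n²a₀/r = 4² × 52.9 / 169 ≈ 5.01
Z = 5

5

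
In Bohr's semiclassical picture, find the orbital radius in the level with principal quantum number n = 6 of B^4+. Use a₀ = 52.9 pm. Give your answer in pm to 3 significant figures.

381 pm

r_n = n²a₀/Z = 6² × 52.9 / 5
    = 36 × 52.9 / 5 = 381 pm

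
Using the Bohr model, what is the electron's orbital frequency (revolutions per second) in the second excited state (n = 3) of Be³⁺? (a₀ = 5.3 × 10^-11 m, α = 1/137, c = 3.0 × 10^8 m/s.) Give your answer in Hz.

r = n²a₀/Z = 1.2 × 10^-10 m, v = Zαc/n = 2.9 × 10^6 m/s
f = v/(2πr) = 3.9 × 10^15 Hz

3.9 × 10^15 Hz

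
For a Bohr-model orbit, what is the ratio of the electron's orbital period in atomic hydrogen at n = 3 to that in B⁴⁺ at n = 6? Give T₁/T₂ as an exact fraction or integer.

T ∝ Z^-2 · n^3
T₁/T₂ = (1/5)^-2 · (3/6)^3 = 25/8

25/8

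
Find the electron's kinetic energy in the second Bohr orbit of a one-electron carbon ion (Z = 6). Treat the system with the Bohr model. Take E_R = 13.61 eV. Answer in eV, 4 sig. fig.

For a Coulomb orbit the virial theorem gives K = −E_n.
E_n = −E_R·Z²/n², so K = E_R·Z²/n² = 13.61 × 6²/2² = 122.5 eV

122.5 eV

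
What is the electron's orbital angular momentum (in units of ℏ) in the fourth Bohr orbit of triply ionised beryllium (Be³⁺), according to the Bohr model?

L_n = nℏ, so L/ℏ = n = 4.

4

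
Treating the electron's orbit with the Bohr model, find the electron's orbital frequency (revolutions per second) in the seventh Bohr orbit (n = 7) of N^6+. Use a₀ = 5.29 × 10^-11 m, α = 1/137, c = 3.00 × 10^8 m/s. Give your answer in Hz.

r = n²a₀/Z = 3.70 × 10^-10 m, v = Zαc/n = 2.19 × 10^6 m/s
f = v/(2πr) = 9.41 × 10^14 Hz

9.41 × 10^14 Hz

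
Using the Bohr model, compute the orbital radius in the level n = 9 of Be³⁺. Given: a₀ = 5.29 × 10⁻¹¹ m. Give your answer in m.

1.07 × 10⁻⁹ m

r_n = n²a₀/Z = 9² × 5.29 × 10⁻¹¹ / 4
    = 81 × 5.29 × 10⁻¹¹ / 4 = 1.07 × 10⁻⁹ m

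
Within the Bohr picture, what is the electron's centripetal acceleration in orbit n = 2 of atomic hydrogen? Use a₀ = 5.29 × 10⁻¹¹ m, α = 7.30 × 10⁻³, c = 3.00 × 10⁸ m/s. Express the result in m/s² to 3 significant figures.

r = n²a₀/Z = 2.12 × 10⁻¹⁰ m, v = Zαc/n = 1.09 × 10⁶ m/s
a = v²/r = (1.09 × 10⁶)² / 2.12 × 10⁻¹⁰ = 5.67 × 10²¹ m/s²

5.67 × 10²¹ m/s²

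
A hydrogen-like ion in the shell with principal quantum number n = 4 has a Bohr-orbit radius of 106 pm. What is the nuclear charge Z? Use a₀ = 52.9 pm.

8

r_n = n²a₀/Z ⇒ Z = n²a₀/r = 4² × 52.9 / 106 ≈ 7.98
Z = 8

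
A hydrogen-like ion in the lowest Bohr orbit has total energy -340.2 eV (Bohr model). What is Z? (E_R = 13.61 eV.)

5

E_n = −E_R Z²/n² ⇒ Z² = −E_n n²/E_R = 340.2 × 1² / 13.61 ≈ 25.00
Z = 5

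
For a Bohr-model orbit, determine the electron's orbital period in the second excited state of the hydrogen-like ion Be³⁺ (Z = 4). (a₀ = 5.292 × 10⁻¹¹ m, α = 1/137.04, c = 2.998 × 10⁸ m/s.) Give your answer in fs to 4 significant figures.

0.2565 fs

r = n²a₀/Z = 3²·5.292 × 10⁻¹¹/4 = 1.191 × 10⁻¹⁰ m
v = Zαc/n = 4·0.007297·2.998 × 10⁸/3 = 2.917 × 10⁶ m/s
T = 2πr/v = 2.565 × 10⁻¹⁶ s = 0.2565 fs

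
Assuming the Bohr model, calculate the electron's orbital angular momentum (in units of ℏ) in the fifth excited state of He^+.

6

L_n = nℏ, so L/ℏ = n = 6.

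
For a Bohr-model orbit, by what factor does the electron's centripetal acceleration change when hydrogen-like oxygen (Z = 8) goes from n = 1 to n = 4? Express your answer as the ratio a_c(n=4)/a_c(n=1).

1/256

a_c ∝ Z^3 · n^-4; with Z fixed, a_c ∝ n^-4.
a_c(n=4)/a_c(n=1) = (4/1)^-4 = 1/256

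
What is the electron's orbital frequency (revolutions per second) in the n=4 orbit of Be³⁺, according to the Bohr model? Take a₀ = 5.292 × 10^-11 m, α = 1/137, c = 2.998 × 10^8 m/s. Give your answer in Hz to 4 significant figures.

1.645 × 10^15 Hz

r = n²a₀/Z = 2.117 × 10^-10 m, v = Zαc/n = 2.188 × 10^6 m/s
f = v/(2πr) = 1.645 × 10^15 Hz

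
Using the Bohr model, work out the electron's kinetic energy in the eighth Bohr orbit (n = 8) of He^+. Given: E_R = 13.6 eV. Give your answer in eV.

For a Coulomb orbit the virial theorem gives K = −E_n.
E_n = −E_R·Z²/n², so K = E_R·Z²/n² = 13.6 × 2²/8² = 0.850 eV

0.850 eV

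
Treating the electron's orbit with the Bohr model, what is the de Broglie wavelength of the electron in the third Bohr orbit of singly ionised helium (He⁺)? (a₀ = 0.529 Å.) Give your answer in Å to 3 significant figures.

4.99 Å

The Bohr quantisation condition is nλ = 2πr_n.
r_n = n²a₀/Z = 2.38 Å
λ = 2πr_n/n = 2π·2.38/3 = 4.99 Å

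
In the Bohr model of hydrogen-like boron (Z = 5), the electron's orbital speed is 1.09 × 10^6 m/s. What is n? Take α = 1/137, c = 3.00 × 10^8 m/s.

v_n = Zαc/n ⇒ n = Zαc/v = 5 × 0.00730 × 3.00 × 10^8 / 1.09 × 10^6 ≈ 10.04
n = 10

10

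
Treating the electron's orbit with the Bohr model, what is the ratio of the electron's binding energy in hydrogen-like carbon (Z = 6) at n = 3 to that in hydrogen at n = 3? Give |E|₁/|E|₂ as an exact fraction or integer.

|E| ∝ Z^2 · n^-2
|E|₁/|E|₂ = (6/1)^2 · (3/3)^-2 = 36

36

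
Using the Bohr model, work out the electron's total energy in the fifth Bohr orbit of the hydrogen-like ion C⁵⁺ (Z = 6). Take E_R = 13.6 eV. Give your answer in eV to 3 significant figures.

-19.6 eV

E_n = −E_R·Z²/n² = −13.6 × 6²/5² = -19.6 eV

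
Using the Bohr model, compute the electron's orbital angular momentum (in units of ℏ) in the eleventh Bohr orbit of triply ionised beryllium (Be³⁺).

L_n = nℏ, so L/ℏ = n = 11.

11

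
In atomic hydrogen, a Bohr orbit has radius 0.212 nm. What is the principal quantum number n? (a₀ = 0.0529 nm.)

2

r_n = n²a₀/Z ⇒ n² = rZ/a₀ = 0.212 × 1 / 0.0529 ≈ 4.01
n = 2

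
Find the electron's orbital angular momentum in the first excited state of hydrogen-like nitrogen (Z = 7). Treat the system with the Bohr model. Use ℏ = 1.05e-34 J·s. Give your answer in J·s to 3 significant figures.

L_n = nℏ = 2 × 1.05e-34 = 2.10e-34 J·s

2.10e-34 J·s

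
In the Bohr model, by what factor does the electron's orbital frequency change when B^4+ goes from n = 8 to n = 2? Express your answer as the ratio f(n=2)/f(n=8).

64

f ∝ Z^2 · n^-3; with Z fixed, f ∝ n^-3.
f(n=2)/f(n=8) = (2/8)^-3 = 64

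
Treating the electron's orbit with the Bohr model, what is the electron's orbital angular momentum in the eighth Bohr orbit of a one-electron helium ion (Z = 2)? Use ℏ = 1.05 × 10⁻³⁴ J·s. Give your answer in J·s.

8.40 × 10⁻³⁴ J·s

L_n = nℏ = 8 × 1.05 × 10⁻³⁴ = 8.40 × 10⁻³⁴ J·s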